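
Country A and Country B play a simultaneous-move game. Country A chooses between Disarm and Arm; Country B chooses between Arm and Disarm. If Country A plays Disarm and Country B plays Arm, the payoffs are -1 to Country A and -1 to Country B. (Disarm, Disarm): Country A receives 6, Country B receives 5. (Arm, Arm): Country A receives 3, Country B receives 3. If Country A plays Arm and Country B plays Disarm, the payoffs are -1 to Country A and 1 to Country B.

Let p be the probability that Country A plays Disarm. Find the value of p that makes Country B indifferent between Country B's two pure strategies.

p = 1/4

In a mixed equilibrium Country B is indifferent between Arm and Disarm; this condition fixes p.
  Country B's expected payoff from Arm: p·(-1) + (1−p)·3 = -4p + 3
  Country B's expected payoff from Disarm: p·5 + (1−p)·1 = 4p + 1
  -4p + 3 = 4p + 1  ⇒  -8p = -2  ⇒  p = 1/4.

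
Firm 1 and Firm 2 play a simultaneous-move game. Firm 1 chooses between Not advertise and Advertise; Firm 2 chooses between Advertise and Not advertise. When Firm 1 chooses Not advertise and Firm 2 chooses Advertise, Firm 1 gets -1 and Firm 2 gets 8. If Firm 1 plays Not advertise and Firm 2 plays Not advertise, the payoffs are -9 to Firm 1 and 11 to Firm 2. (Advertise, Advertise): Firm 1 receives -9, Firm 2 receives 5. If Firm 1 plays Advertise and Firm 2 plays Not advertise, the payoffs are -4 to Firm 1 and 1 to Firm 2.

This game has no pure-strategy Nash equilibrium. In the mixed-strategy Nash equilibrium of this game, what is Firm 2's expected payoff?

47/7

Set Firm 2's expected payoff from Advertise equal to that from Not advertise:
  Firm 2's payoff from Advertise: p·8 + (1−p)·5 = 3p + 5
  Firm 2's payoff from Not advertise: p·11 + (1−p)·1 = 10p + 1
  3p + 5 = 10p + 1  ⇒  -7p = -4  ⇒  p = 4/7.
At equilibrium Firm 2 is indifferent across columns, so Firm 2's payoff equals the payoff from Advertise: (4/7)·8 + (3/7)·5 = 47/7.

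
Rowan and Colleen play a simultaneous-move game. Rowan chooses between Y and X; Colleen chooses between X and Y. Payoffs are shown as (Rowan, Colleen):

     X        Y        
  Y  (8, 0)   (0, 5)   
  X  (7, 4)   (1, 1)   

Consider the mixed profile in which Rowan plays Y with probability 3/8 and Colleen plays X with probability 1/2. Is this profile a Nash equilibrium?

Check Colleen's indifference given Rowan's mix p = 3/8:
  payoff from X = 5/2; payoff from Y = 5/2 — equal.
Check Rowan's indifference given Colleen's mix q = 1/2:
  payoff from Y = 4; payoff from X = 4 — equal.
Both players are indifferent, so neither can profitably deviate.

Yes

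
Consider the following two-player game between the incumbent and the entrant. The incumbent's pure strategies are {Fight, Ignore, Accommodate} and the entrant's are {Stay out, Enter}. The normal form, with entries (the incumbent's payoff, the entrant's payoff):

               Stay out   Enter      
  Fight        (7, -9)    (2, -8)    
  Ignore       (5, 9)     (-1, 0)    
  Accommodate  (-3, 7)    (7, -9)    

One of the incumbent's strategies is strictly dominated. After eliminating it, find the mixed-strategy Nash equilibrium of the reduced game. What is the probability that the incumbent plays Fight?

p = 16/17

The incumbent's strategy Ignore is strictly dominated by Fight: 7 > 5 and 2 > -1. Eliminate Ignore.
In a mixed equilibrium the entrant is indifferent between Stay out and Enter; this condition fixes p.
  the entrant's payoff from Stay out: p·(-9) + (1−p)·7 = -16p + 7
  the entrant's payoff from Enter: p·(-8) + (1−p)·(-9) = p - 9
  -16p + 7 = p - 9  ⇒  -17p = -16  ⇒  p = 16/17.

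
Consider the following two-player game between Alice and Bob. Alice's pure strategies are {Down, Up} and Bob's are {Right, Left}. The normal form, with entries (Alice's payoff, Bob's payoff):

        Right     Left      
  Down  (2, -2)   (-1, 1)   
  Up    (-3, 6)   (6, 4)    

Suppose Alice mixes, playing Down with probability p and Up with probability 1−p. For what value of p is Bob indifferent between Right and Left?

Set Bob's expected payoff from Right equal to that from Left:
  Bob's payoff from Right: p·(-2) + (1−p)·6 = -8p + 6
  Bob's payoff from Left: p·1 + (1−p)·4 = -3p + 4
  -8p + 6 = -3p + 4  ⇒  -5p = -2  ⇒  p = 2/5.

p = 2/5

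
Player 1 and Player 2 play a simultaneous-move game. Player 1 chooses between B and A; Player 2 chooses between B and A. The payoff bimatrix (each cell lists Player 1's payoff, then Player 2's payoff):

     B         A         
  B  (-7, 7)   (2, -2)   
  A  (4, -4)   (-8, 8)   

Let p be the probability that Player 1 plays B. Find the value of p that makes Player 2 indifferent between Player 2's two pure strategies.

p = 4/7

Player 1's mix must leave Player 2 indifferent between B and A.
  Player 2's payoff to B: p·7 + (1−p)·(-4) = 11p - 4
  Player 2's payoff to A: p·(-2) + (1−p)·8 = -10p + 8
  11p - 4 = -10p + 8  ⇒  21p = 12  ⇒  p = 4/7.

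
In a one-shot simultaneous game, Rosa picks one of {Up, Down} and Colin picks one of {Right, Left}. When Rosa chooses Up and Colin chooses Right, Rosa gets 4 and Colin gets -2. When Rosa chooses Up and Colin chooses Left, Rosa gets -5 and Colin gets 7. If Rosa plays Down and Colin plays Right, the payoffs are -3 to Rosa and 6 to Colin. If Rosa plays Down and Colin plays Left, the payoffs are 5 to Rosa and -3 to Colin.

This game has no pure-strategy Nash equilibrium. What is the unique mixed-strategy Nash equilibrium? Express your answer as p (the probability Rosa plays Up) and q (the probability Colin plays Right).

For Colin to be willing to mix, Colin must be indifferent between Right and Left, which pins down Rosa's mix.
  Colin's payoff to Right: p·(-2) + (1−p)·6 = -8p + 6
  Colin's payoff to Left: p·7 + (1−p)·(-3) = 10p - 3
  -8p + 6 = 10p - 3  ⇒  -18p = -9  ⇒  p = 1/2.
For Rosa to be willing to mix, Rosa must be indifferent between Up and Down, which pins down Colin's mix.
  Rosa's payoff to Up: q·4 + (1−q)·(-5) = 9q - 5
  Rosa's payoff to Down: q·(-3) + (1−q)·5 = -8q + 5
  9q - 5 = -8q + 5  ⇒  17q = 10  ⇒  q = 10/17.

p = 1/2, q = 10/17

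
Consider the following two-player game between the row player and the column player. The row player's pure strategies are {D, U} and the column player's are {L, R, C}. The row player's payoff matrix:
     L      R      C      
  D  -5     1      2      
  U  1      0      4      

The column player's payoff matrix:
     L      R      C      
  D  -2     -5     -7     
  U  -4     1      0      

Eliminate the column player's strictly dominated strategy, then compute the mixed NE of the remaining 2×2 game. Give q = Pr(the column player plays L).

The column player's strategy C is strictly dominated by R: -5 > -7 and 1 > 0. Eliminate C.
Set the row player's expected payoff from D equal to that from U:
  the row player's expected payoff from D: q·(-5) + (1−q)·1 = -6q + 1
  the row player's expected payoff from U: q·1 + (1−q)·0 = q
  -6q + 1 = q  ⇒  -7q = -1  ⇒  q = 1/7.

q = 1/7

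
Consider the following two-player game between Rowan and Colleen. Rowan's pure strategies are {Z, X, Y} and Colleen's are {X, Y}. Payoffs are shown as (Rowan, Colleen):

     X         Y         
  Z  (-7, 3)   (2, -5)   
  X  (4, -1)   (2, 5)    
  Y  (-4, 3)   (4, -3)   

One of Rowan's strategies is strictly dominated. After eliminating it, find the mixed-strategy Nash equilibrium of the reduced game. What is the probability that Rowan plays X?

p = 1/2

Rowan's strategy Z is strictly dominated by Y: -4 > -7 and 4 > 2. Eliminate Z.
In a mixed equilibrium Colleen is indifferent between X and Y; this condition fixes p.
  Colleen's expected payoff from X: p·(-1) + (1−p)·3 = -4p + 3
  Colleen's expected payoff from Y: p·5 + (1−p)·(-3) = 8p - 3
  -4p + 3 = 8p - 3  ⇒  -12p = -6  ⇒  p = 1/2.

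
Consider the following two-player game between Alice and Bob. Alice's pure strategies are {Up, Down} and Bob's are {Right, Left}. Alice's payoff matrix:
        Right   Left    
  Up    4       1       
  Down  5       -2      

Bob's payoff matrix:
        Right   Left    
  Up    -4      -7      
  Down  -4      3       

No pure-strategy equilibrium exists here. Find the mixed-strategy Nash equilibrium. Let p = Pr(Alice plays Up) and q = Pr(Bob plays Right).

p = 7/10, q = 3/4

In a mixed equilibrium Bob is indifferent between Right and Left; this condition fixes p.
  Bob's expected payoff from Right: p·(-4) + (1−p)·(-4) = -4
  Bob's expected payoff from Left: p·(-7) + (1−p)·3 = -10p + 3
  -4 = -10p + 3  ⇒  10p = 7  ⇒  p = 7/10.
In a mixed equilibrium Alice is indifferent between Up and Down; this condition fixes q.
  Alice's payoff to Up: q·4 + (1−q)·1 = 3q + 1
  Alice's payoff to Down: q·5 + (1−q)·(-2) = 7q - 2
  3q + 1 = 7q - 2  ⇒  -4q = -3  ⇒  q = 3/4.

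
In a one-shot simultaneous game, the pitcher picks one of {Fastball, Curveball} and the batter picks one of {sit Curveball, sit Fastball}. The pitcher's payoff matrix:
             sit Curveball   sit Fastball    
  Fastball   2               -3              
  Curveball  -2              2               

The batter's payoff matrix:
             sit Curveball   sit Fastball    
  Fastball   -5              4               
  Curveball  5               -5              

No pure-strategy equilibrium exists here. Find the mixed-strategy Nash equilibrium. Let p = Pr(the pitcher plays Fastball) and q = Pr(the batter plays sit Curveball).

The pitcher's mix must leave the batter indifferent between sit Curveball and sit Fastball.
  the batter's payoff to sit Curveball: p·(-5) + (1−p)·5 = -10p + 5
  the batter's payoff to sit Fastball: p·4 + (1−p)·(-5) = 9p - 5
  -10p + 5 = 9p - 5  ⇒  -19p = -10  ⇒  p = 10/19.
The pitcher's indifference between Fastball and Curveball determines the batter's mixing probability q:
  the pitcher's payoff to Fastball: q·2 + (1−q)·(-3) = 5q - 3
  the pitcher's payoff to Curveball: q·(-2) + (1−q)·2 = -4q + 2
  5q - 3 = -4q + 2  ⇒  9q = 5  ⇒  q = 5/9.

p = 10/19, q = 5/9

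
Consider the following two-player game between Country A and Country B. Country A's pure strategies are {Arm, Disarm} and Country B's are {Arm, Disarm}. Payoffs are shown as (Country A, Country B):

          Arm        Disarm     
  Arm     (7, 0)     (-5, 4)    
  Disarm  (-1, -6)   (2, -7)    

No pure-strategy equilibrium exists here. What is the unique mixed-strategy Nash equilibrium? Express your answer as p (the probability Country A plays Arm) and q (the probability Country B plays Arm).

p = 1/5, q = 7/15

Country B's indifference between Arm and Disarm determines Country A's mixing probability p:
  Country B's expected payoff from Arm: p·0 + (1−p)·(-6) = 6p - 6
  Country B's expected payoff from Disarm: p·4 + (1−p)·(-7) = 11p - 7
  6p - 6 = 11p - 7  ⇒  -5p = -1  ⇒  p = 1/5.
For Country A to be willing to mix, Country A must be indifferent between Arm and Disarm, which pins down Country B's mix.
  Country A's expected payoff from Arm: q·7 + (1−q)·(-5) = 12q - 5
  Country A's expected payoff from Disarm: q·(-1) + (1−q)·2 = -3q + 2
  12q - 5 = -3q + 2  ⇒  15q = 7  ⇒  q = 7/15.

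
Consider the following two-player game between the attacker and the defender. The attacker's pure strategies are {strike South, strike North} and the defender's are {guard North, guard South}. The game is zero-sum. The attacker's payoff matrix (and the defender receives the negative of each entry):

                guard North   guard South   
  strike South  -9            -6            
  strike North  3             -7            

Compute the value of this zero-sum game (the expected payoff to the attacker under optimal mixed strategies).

The defender's mix must leave the attacker indifferent between strike South and strike North.
  the attacker's payoff from strike South: q·(-9) + (1−q)·(-6) = -3q - 6
  the attacker's payoff from strike North: q·3 + (1−q)·(-7) = 10q - 7
  -3q - 6 = 10q - 7  ⇒  -13q = -1  ⇒  q = 1/13.
The value is the attacker's expected payoff against this mix (using strike South): (1/13)·(-9) + (12/13)·(-6) = -81/13.

v = -81/13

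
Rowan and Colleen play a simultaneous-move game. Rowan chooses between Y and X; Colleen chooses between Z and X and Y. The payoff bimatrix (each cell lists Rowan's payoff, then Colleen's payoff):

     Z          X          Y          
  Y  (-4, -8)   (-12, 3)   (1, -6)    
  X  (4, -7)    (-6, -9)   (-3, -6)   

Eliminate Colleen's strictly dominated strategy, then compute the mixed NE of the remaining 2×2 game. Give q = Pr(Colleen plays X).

Colleen's strategy Z is strictly dominated by Y: -6 > -8 and -6 > -7. Eliminate Z.
Set Rowan's expected payoff from Y equal to that from X:
  Rowan's payoff from Y: q·(-12) + (1−q)·1 = -13q + 1
  Rowan's payoff from X: q·(-6) + (1−q)·(-3) = -3q - 3
  -13q + 1 = -3q - 3  ⇒  -10q = -4  ⇒  q = 2/5.

q = 2/5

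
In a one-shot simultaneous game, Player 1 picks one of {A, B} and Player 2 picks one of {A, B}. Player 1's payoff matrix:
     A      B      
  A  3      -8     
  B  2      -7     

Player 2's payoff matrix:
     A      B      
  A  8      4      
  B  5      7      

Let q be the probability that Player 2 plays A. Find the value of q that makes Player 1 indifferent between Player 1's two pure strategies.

q = 1/2

Player 2's mix must leave Player 1 indifferent between A and B.
  Player 1's payoff from A: q·3 + (1−q)·(-8) = 11q - 8
  Player 1's payoff from B: q·2 + (1−q)·(-7) = 9q - 7
  11q - 8 = 9q - 7  ⇒  2q = 1  ⇒  q = 1/2.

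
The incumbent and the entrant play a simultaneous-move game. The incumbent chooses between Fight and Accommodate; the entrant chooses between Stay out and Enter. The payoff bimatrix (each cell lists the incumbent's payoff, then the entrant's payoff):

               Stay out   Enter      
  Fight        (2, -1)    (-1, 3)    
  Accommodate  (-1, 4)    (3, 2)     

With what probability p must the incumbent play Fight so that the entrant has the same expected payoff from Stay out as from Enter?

p = 1/3

Set the entrant's expected payoff from Stay out equal to that from Enter:
  the entrant's expected payoff from Stay out: p·(-1) + (1−p)·4 = -5p + 4
  the entrant's expected payoff from Enter: p·3 + (1−p)·2 = p + 2
  -5p + 4 = p + 2  ⇒  -6p = -2  ⇒  p = 1/3.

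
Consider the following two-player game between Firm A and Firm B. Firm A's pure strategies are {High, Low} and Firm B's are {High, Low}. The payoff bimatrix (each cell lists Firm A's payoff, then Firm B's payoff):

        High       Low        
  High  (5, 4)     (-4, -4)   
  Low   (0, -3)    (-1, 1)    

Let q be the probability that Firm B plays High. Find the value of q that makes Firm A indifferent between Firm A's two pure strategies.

q = 3/8

Firm B's mix must leave Firm A indifferent between High and Low.
  Firm A's payoff to High: q·5 + (1−q)·(-4) = 9q - 4
  Firm A's payoff to Low: q·0 + (1−q)·(-1) = q - 1
  9q - 4 = q - 1  ⇒  8q = 3  ⇒  q = 3/8.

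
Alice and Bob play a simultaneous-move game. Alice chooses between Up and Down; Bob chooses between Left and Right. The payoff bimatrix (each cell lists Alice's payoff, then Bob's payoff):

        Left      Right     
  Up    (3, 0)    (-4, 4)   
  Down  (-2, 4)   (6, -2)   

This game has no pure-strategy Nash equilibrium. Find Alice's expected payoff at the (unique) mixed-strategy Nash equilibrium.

Alice's indifference between Up and Down determines Bob's mixing probability q:
  Alice's payoff from Up: q·3 + (1−q)·(-4) = 7q - 4
  Alice's payoff from Down: q·(-2) + (1−q)·6 = -8q + 6
  7q - 4 = -8q + 6  ⇒  15q = 10  ⇒  q = 2/3.
At equilibrium Alice is indifferent across rows, so Alice's payoff equals the payoff from Up: (2/3)·3 + (1/3)·(-4) = 2/3.

2/3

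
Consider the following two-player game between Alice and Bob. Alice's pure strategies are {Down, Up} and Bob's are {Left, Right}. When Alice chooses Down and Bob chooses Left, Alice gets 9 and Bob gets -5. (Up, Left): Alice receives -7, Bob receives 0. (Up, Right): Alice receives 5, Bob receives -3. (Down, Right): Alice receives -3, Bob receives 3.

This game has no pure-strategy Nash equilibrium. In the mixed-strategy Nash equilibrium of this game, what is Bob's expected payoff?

-15/11

Bob's indifference between Left and Right determines Alice's mixing probability p:
  Bob's expected payoff from Left: p·(-5) + (1−p)·0 = -5p
  Bob's expected payoff from Right: p·3 + (1−p)·(-3) = 6p - 3
  -5p = 6p - 3  ⇒  -11p = -3  ⇒  p = 3/11.
At equilibrium Bob is indifferent across columns, so Bob's payoff equals the payoff from Left: (3/11)·(-5) + (8/11)·0 = -15/11.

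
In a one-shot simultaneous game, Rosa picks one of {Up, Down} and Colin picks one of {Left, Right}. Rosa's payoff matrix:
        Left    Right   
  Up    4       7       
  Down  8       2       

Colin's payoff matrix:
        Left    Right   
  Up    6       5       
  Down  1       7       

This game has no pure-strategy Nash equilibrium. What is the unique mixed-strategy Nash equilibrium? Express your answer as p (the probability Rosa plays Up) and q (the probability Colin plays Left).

Set Colin's expected payoff from Left equal to that from Right:
  Colin's payoff from Left: p·6 + (1−p)·1 = 5p + 1
  Colin's payoff from Right: p·5 + (1−p)·7 = -2p + 7
  5p + 1 = -2p + 7  ⇒  7p = 6  ⇒  p = 6/7.
In a mixed equilibrium Rosa is indifferent between Up and Down; this condition fixes q.
  Rosa's payoff from Up: q·4 + (1−q)·7 = -3q + 7
  Rosa's payoff from Down: q·8 + (1−q)·2 = 6q + 2
  -3q + 7 = 6q + 2  ⇒  -9q = -5  ⇒  q = 5/9.

p = 6/7, q = 5/9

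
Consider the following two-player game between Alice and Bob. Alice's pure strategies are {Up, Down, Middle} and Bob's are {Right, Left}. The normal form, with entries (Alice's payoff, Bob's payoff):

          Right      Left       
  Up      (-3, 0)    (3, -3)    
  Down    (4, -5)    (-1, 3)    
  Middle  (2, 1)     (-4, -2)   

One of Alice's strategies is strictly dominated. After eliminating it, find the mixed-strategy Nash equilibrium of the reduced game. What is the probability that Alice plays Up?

p = 8/11

Alice's strategy Middle is strictly dominated by Down: 4 > 2 and -1 > -4. Eliminate Middle.
Bob's indifference between Right and Left determines Alice's mixing probability p:
  Bob's payoff to Right: p·0 + (1−p)·(-5) = 5p - 5
  Bob's payoff to Left: p·(-3) + (1−p)·3 = -6p + 3
  5p - 5 = -6p + 3  ⇒  11p = 8  ⇒  p = 8/11.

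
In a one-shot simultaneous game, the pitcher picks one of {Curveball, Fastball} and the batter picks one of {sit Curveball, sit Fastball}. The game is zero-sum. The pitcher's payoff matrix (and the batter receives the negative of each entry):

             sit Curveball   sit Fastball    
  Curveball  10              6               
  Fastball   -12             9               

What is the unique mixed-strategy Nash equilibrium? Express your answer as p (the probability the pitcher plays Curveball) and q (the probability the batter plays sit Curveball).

The batter's indifference between sit Curveball and sit Fastball determines the pitcher's mixing probability p:
  the batter's payoff from sit Curveball: p·(-10) + (1−p)·12 = -22p + 12
  the batter's payoff from sit Fastball: p·(-6) + (1−p)·(-9) = 3p - 9
  -22p + 12 = 3p - 9  ⇒  -25p = -21  ⇒  p = 21/25.
The batter's mix must leave the pitcher indifferent between Curveball and Fastball.
  the pitcher's payoff from Curveball: q·10 + (1−q)·6 = 4q + 6
  the pitcher's payoff from Fastball: q·(-12) + (1−q)·9 = -21q + 9
  4q + 6 = -21q + 9  ⇒  25q = 3  ⇒  q = 3/25.

p = 21/25, q = 3/25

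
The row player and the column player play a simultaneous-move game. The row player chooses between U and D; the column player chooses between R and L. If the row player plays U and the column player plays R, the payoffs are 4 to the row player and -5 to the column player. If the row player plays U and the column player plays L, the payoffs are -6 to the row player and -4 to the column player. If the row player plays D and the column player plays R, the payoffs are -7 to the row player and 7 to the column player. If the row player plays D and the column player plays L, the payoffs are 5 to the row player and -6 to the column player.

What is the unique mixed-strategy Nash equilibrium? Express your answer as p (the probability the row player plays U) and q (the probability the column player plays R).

For the column player to be willing to mix, the column player must be indifferent between R and L, which pins down the row player's mix.
  the column player's payoff to R: p·(-5) + (1−p)·7 = -12p + 7
  the column player's payoff to L: p·(-4) + (1−p)·(-6) = 2p - 6
  -12p + 7 = 2p - 6  ⇒  -14p = -13  ⇒  p = 13/14.
The row player's indifference between U and D determines the column player's mixing probability q:
  the row player's payoff from U: q·4 + (1−q)·(-6) = 10q - 6
  the row player's payoff from D: q·(-7) + (1−q)·5 = -12q + 5
  10q - 6 = -12q + 5  ⇒  22q = 11  ⇒  q = 1/2.

p = 13/14, q = 1/2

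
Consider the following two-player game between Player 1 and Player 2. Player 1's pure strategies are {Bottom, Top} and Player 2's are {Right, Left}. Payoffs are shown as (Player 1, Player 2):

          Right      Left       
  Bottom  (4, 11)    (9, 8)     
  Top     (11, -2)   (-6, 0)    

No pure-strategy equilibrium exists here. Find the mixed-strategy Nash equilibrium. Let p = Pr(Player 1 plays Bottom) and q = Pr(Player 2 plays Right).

For Player 2 to be willing to mix, Player 2 must be indifferent between Right and Left, which pins down Player 1's mix.
  Player 2's expected payoff from Right: p·11 + (1−p)·(-2) = 13p - 2
  Player 2's expected payoff from Left: p·8 + (1−p)·0 = 8p
  13p - 2 = 8p  ⇒  5p = 2  ⇒  p = 2/5.
In a mixed equilibrium Player 1 is indifferent between Bottom and Top; this condition fixes q.
  Player 1's payoff to Bottom: q·4 + (1−q)·9 = -5q + 9
  Player 1's payoff to Top: q·11 + (1−q)·(-6) = 17q - 6
  -5q + 9 = 17q - 6  ⇒  -22q = -15  ⇒  q = 15/22.

p = 2/5, q = 15/22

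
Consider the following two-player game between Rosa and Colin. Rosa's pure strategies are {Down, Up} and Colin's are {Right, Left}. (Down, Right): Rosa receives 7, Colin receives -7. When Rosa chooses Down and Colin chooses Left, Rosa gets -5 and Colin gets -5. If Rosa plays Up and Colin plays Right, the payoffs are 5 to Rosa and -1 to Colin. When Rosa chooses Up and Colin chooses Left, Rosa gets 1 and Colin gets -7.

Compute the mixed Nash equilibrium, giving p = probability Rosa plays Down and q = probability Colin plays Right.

Set Colin's expected payoff from Right equal to that from Left:
  Colin's payoff to Right: p·(-7) + (1−p)·(-1) = -6p - 1
  Colin's payoff to Left: p·(-5) + (1−p)·(-7) = 2p - 7
  -6p - 1 = 2p - 7  ⇒  -8p = -6  ⇒  p = 3/4.
For Rosa to be willing to mix, Rosa must be indifferent between Down and Up, which pins down Colin's mix.
  Rosa's expected payoff from Down: q·7 + (1−q)·(-5) = 12q - 5
  Rosa's expected payoff from Up: q·5 + (1−q)·1 = 4q + 1
  12q - 5 = 4q + 1  ⇒  8q = 6  ⇒  q = 3/4.

p = 3/4, q = 3/4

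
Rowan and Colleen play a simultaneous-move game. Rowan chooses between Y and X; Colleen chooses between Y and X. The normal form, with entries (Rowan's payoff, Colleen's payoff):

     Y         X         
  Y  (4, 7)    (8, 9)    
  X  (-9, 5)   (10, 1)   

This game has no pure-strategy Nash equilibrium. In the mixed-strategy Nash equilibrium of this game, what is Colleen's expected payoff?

For Colleen to be willing to mix, Colleen must be indifferent between Y and X, which pins down Rowan's mix.
  Colleen's payoff from Y: p·7 + (1−p)·5 = 2p + 5
  Colleen's payoff from X: p·9 + (1−p)·1 = 8p + 1
  2p + 5 = 8p + 1  ⇒  -6p = -4  ⇒  p = 2/3.
At equilibrium Colleen is indifferent across columns, so Colleen's payoff equals the payoff from Y: (2/3)·7 + (1/3)·5 = 19/3.

19/3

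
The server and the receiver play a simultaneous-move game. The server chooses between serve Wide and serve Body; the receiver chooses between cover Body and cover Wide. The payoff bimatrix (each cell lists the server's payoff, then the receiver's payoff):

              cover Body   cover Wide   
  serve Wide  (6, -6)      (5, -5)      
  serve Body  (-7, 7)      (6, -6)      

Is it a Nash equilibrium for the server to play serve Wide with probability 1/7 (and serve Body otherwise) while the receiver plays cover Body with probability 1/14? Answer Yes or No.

No

Given the server's mix p = 1/7, the receiver's payoff from cover Body is 36/7 but from cover Wide is -41/7. The receiver strictly prefers cover Body, so the receiver would not mix.
So the proposed profile is not a Nash equilibrium.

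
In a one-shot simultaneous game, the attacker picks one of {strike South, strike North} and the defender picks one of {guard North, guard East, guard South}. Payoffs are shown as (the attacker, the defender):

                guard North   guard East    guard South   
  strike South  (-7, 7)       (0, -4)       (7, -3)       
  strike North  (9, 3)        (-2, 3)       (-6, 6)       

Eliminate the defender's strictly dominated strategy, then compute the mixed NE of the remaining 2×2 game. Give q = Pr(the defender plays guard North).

q = 13/29

The defender's strategy guard East is strictly dominated by guard South: -3 > -4 and 6 > 3. Eliminate guard East.
The defender's mix must leave the attacker indifferent between strike South and strike North.
  the attacker's expected payoff from strike South: q·(-7) + (1−q)·7 = -14q + 7
  the attacker's expected payoff from strike North: q·9 + (1−q)·(-6) = 15q - 6
  -14q + 7 = 15q - 6  ⇒  -29q = -13  ⇒  q = 13/29.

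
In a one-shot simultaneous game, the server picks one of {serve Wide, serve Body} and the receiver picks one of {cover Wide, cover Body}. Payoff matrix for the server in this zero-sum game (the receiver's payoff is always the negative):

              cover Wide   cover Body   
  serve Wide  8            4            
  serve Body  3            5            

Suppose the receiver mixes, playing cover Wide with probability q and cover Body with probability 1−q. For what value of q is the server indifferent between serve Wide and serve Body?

The receiver's mix must leave the server indifferent between serve Wide and serve Body.
  the server's expected payoff from serve Wide: q·8 + (1−q)·4 = 4q + 4
  the server's expected payoff from serve Body: q·3 + (1−q)·5 = -2q + 5
  4q + 4 = -2q + 5  ⇒  6q = 1  ⇒  q = 1/6.

q = 1/6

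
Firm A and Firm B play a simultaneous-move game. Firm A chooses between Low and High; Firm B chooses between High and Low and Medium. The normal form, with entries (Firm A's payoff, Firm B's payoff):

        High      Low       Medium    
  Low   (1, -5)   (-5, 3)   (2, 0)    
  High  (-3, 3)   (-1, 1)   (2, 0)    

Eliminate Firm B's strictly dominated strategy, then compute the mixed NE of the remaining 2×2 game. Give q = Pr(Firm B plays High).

Firm B's strategy Medium is strictly dominated by Low: 3 > 0 and 1 > 0. Eliminate Medium.
In a mixed equilibrium Firm A is indifferent between Low and High; this condition fixes q.
  Firm A's payoff to Low: q·1 + (1−q)·(-5) = 6q - 5
  Firm A's payoff to High: q·(-3) + (1−q)·(-1) = -2q - 1
  6q - 5 = -2q - 1  ⇒  8q = 4  ⇒  q = 1/2.

q = 1/2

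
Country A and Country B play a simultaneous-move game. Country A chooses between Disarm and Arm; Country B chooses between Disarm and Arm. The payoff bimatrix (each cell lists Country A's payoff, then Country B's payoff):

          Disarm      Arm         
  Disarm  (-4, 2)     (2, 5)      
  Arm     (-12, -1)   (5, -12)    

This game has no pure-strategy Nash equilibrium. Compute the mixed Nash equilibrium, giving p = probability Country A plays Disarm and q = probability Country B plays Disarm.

Country A's mix must leave Country B indifferent between Disarm and Arm.
  Country B's payoff from Disarm: p·2 + (1−p)·(-1) = 3p - 1
  Country B's payoff from Arm: p·5 + (1−p)·(-12) = 17p - 12
  3p - 1 = 17p - 12  ⇒  -14p = -11  ⇒  p = 11/14.
Country B's mix must leave Country A indifferent between Disarm and Arm.
  Country A's payoff from Disarm: q·(-4) + (1−q)·2 = -6q + 2
  Country A's payoff from Arm: q·(-12) + (1−q)·5 = -17q + 5
  -6q + 2 = -17q + 5  ⇒  11q = 3  ⇒  q = 3/11.

p = 11/14, q = 3/11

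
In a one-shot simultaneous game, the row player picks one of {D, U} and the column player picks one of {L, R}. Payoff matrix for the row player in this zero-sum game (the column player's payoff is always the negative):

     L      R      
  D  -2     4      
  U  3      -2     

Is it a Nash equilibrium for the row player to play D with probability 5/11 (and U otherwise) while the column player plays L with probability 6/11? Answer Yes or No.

Yes

Check the column player's indifference given the row player's mix p = 5/11:
  payoff from L = -8/11; payoff from R = -8/11 — equal.
Check the row player's indifference given the column player's mix q = 6/11:
  payoff from D = 8/11; payoff from U = 8/11 — equal.
Both players are indifferent, so neither can profitably deviate.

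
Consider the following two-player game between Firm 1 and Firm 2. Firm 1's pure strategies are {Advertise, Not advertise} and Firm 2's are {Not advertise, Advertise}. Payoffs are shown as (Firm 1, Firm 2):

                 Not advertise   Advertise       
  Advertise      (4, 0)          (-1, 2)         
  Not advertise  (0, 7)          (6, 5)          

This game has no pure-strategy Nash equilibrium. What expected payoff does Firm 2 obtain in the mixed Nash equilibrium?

Set Firm 2's expected payoff from Not advertise equal to that from Advertise:
  Firm 2's payoff to Not advertise: p·0 + (1−p)·7 = -7p + 7
  Firm 2's payoff to Advertise: p·2 + (1−p)·5 = -3p + 5
  -7p + 7 = -3p + 5  ⇒  -4p = -2  ⇒  p = 1/2.
At equilibrium Firm 2 is indifferent across columns, so Firm 2's payoff equals the payoff from Not advertise: (1/2)·0 + (1/2)·7 = 7/2.

7/2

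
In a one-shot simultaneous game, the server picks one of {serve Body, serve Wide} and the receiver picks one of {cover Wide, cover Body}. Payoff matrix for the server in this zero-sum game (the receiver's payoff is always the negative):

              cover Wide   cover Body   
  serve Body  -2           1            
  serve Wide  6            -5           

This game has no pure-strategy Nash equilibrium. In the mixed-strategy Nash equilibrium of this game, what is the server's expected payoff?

The receiver's mix must leave the server indifferent between serve Body and serve Wide.
  the server's payoff from serve Body: q·(-2) + (1−q)·1 = -3q + 1
  the server's payoff from serve Wide: q·6 + (1−q)·(-5) = 11q - 5
  -3q + 1 = 11q - 5  ⇒  -14q = -6  ⇒  q = 3/7.
At equilibrium the server is indifferent across rows, so the server's payoff equals the payoff from serve Body: (3/7)·(-2) + (4/7)·1 = -2/7.

-2/7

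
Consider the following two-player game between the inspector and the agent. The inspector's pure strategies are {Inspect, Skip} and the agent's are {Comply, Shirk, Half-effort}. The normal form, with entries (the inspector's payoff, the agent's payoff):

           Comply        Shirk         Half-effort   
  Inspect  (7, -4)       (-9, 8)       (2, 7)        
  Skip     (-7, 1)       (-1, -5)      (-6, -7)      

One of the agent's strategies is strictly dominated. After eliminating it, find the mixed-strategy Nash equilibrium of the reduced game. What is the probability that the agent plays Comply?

q = 4/11

The agent's strategy Half-effort is strictly dominated by Shirk: 8 > 7 and -5 > -7. Eliminate Half-effort.
The inspector's indifference between Inspect and Skip determines the agent's mixing probability q:
  the inspector's expected payoff from Inspect: q·7 + (1−q)·(-9) = 16q - 9
  the inspector's expected payoff from Skip: q·(-7) + (1−q)·(-1) = -6q - 1
  16q - 9 = -6q - 1  ⇒  22q = 8  ⇒  q = 4/11.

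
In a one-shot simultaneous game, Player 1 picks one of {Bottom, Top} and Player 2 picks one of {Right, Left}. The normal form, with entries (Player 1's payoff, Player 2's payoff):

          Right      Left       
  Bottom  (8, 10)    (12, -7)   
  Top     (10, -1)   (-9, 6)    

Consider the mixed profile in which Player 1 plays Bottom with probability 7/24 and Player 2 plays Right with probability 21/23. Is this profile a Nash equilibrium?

Check Player 2's indifference given Player 1's mix p = 7/24:
  payoff from Right = 53/24; payoff from Left = 53/24 — equal.
Check Player 1's indifference given Player 2's mix q = 21/23:
  payoff from Bottom = 192/23; payoff from Top = 192/23 — equal.
Both players are indifferent, so neither can profitably deviate.

Yes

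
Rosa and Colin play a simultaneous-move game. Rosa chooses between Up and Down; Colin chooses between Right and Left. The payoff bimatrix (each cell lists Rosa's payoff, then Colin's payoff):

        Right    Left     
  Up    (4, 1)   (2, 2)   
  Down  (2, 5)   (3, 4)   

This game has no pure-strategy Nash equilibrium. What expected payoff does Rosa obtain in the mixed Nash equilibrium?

8/3

In a mixed equilibrium Rosa is indifferent between Up and Down; this condition fixes q.
  Rosa's payoff to Up: q·4 + (1−q)·2 = 2q + 2
  Rosa's payoff to Down: q·2 + (1−q)·3 = -q + 3
  2q + 2 = -q + 3  ⇒  3q = 1  ⇒  q = 1/3.
At equilibrium Rosa is indifferent across rows, so Rosa's payoff equals the payoff from Up: (1/3)·4 + (2/3)·2 = 8/3.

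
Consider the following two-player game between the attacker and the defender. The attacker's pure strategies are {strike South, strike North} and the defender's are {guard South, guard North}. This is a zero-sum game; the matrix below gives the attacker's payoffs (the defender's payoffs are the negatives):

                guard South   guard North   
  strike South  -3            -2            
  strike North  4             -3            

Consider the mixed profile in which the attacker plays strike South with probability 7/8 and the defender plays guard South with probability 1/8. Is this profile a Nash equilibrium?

Check the defender's indifference given the attacker's mix p = 7/8:
  payoff from guard South = 17/8; payoff from guard North = 17/8 — equal.
Check the attacker's indifference given the defender's mix q = 1/8:
  payoff from strike South = -17/8; payoff from strike North = -17/8 — equal.
Both players are indifferent, so neither can profitably deviate.

Yes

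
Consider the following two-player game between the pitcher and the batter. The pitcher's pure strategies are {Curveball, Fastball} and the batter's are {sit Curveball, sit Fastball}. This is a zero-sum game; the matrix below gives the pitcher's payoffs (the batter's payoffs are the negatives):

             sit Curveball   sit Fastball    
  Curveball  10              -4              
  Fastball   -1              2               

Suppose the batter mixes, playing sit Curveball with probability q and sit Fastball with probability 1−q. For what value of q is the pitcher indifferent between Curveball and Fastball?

Set the pitcher's expected payoff from Curveball equal to that from Fastball:
  the pitcher's payoff from Curveball: q·10 + (1−q)·(-4) = 14q - 4
  the pitcher's payoff from Fastball: q·(-1) + (1−q)·2 = -3q + 2
  14q - 4 = -3q + 2  ⇒  17q = 6  ⇒  q = 6/17.

q = 6/17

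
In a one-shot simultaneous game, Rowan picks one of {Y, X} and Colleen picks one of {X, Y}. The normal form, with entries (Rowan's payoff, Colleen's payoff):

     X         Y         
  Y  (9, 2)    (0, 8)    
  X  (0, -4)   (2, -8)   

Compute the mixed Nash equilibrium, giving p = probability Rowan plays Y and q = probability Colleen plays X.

p = 2/5, q = 2/11

Set Colleen's expected payoff from X equal to that from Y:
  Colleen's expected payoff from X: p·2 + (1−p)·(-4) = 6p - 4
  Colleen's expected payoff from Y: p·8 + (1−p)·(-8) = 16p - 8
  6p - 4 = 16p - 8  ⇒  -10p = -4  ⇒  p = 2/5.
For Rowan to be willing to mix, Rowan must be indifferent between Y and X, which pins down Colleen's mix.
  Rowan's expected payoff from Y: q·9 + (1−q)·0 = 9q
  Rowan's expected payoff from X: q·0 + (1−q)·2 = -2q + 2
  9q = -2q + 2  ⇒  11q = 2  ⇒  q = 2/11.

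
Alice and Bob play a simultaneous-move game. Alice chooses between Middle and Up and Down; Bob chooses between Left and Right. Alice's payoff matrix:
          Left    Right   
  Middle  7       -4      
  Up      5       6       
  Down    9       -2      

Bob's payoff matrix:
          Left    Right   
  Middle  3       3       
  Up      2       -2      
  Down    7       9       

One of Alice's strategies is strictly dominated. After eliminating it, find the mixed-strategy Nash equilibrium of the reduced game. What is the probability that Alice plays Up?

Alice's strategy Middle is strictly dominated by Down: 9 > 7 and -2 > -4. Eliminate Middle.
Bob's indifference between Left and Right determines Alice's mixing probability p:
  Bob's payoff from Left: p·2 + (1−p)·7 = -5p + 7
  Bob's payoff from Right: p·(-2) + (1−p)·9 = -11p + 9
  -5p + 7 = -11p + 9  ⇒  6p = 2  ⇒  p = 1/3.

p = 1/3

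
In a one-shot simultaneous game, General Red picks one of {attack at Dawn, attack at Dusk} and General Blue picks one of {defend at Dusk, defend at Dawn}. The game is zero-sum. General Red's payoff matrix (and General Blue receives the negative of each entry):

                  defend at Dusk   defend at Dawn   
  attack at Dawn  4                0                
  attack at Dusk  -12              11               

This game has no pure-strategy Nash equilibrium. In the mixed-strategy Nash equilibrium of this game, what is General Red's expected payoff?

44/27

For General Red to be willing to mix, General Red must be indifferent between attack at Dawn and attack at Dusk, which pins down General Blue's mix.
  General Red's payoff from attack at Dawn: q·4 + (1−q)·0 = 4q
  General Red's payoff from attack at Dusk: q·(-12) + (1−q)·11 = -23q + 11
  4q = -23q + 11  ⇒  27q = 11  ⇒  q = 11/27.
At equilibrium General Red is indifferent across rows, so General Red's payoff equals the payoff from attack at Dawn: (11/27)·4 + (16/27)·0 = 44/27.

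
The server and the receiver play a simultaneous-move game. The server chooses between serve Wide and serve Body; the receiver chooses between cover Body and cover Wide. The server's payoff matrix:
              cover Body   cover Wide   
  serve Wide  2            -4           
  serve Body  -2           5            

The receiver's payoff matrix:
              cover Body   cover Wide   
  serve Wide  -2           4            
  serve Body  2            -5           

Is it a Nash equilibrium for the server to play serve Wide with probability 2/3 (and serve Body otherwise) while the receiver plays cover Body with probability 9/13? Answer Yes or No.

Given the server's mix p = 2/3, the receiver's payoff from cover Body is -2/3 but from cover Wide is 1. The receiver strictly prefers cover Wide, so the receiver would not mix.
So the proposed profile is not a Nash equilibrium.

No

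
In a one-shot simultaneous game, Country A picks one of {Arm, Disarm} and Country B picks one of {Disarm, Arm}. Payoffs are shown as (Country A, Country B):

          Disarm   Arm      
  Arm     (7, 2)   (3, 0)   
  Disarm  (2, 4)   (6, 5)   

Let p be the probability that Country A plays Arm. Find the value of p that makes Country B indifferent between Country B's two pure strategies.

For Country B to be willing to mix, Country B must be indifferent between Disarm and Arm, which pins down Country A's mix.
  Country B's payoff to Disarm: p·2 + (1−p)·4 = -2p + 4
  Country B's payoff to Arm: p·0 + (1−p)·5 = -5p + 5
  -2p + 4 = -5p + 5  ⇒  3p = 1  ⇒  p = 1/3.

p = 1/3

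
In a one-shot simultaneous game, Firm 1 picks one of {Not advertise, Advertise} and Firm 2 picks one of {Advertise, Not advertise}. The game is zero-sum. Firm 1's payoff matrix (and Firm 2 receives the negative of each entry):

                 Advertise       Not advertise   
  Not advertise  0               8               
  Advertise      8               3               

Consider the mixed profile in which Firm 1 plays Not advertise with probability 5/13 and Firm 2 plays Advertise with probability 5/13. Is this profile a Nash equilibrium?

Check Firm 2's indifference given Firm 1's mix p = 5/13:
  payoff from Advertise = -64/13; payoff from Not advertise = -64/13 — equal.
Check Firm 1's indifference given Firm 2's mix q = 5/13:
  payoff from Not advertise = 64/13; payoff from Advertise = 64/13 — equal.
Both players are indifferent, so neither can profitably deviate.

Yes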